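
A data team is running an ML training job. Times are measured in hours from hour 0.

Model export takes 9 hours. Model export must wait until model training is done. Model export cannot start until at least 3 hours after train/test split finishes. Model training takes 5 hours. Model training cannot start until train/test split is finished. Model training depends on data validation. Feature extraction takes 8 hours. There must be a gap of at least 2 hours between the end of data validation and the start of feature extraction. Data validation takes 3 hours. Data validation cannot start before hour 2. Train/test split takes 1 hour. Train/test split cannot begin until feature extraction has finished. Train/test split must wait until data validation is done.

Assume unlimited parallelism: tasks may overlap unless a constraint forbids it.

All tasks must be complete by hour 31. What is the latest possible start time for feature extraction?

Nothing follows model export; the deadline of hour 31 is its only limit. It must start by 31 − 9 = hour 22.
Model training has to be done before model export (must start by hour 22). That means finishing by hour 22, i.e. starting by 22 − 5 = hour 17.
Train/test split must finish in time for model training (must start by hour 17); model export (must start by hour 22, minus 3-hour gap → hour 19). The tightest is hour 17, so train/test split must start by 17 − 1 = hour 16.
Since train/test split (must start by hour 16) depends on it, feature extraction must finish by hour 16. Backing off its 8-hour duration gives a latest start of hour 8.

8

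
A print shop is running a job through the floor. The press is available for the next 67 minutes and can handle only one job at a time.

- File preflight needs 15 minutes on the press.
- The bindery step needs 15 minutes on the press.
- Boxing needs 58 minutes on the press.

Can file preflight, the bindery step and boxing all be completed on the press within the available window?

Running back to back, the jobs need 15 + 15 + 58 = 88 minutes on the press.
Since 88 > 67, they cannot all fit.

No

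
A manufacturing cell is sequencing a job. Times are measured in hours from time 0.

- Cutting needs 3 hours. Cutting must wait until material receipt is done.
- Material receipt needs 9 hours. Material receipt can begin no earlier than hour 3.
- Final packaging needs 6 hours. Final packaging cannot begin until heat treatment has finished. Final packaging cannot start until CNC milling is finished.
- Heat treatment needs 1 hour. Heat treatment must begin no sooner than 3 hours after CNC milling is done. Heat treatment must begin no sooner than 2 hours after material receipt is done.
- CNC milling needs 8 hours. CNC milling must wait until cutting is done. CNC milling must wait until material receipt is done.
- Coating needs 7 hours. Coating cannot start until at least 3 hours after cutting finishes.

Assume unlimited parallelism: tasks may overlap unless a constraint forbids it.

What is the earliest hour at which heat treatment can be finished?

27

Material receipt cannot begin until its own release at hour 3. It runs from hour 3 to 3 + 9 = hour 12.
Cutting cannot begin until material receipt (finishes hour 12). It runs from hour 12 to 12 + 3 = hour 15.
CNC milling cannot start until cutting (finishes hour 15); material receipt (finishes hour 12). The controlling bound is hour 15, so CNC milling finishes at 15 + 8 = hour 23.
Heat treatment cannot start until CNC milling (finishes hour 23, plus 3-hour gap → hour 26); material receipt (finishes hour 12, plus 2-hour gap → hour 14). The controlling bound is hour 26, so heat treatment finishes at 26 + 1 = hour 27.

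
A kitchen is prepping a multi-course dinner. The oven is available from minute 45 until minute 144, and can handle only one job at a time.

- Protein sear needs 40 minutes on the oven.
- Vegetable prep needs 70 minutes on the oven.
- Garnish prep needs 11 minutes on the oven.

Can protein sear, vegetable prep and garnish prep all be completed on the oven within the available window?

No

The oven window is 144 − 45 = 99 minutes.
Running back to back, the jobs need 40 + 70 + 11 = 121 minutes on the oven.
Since 121 > 99, they cannot all fit.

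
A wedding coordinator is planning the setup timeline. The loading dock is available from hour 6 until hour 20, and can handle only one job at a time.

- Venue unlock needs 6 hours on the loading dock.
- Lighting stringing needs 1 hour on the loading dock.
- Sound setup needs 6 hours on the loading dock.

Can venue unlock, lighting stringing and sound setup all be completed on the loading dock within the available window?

Yes

The loading dock window is 20 − 6 = 14 hours.
Running back to back, the jobs need 6 + 1 + 6 = 13 hours on the loading dock.
Since 13 ≤ 14, they fit within the window.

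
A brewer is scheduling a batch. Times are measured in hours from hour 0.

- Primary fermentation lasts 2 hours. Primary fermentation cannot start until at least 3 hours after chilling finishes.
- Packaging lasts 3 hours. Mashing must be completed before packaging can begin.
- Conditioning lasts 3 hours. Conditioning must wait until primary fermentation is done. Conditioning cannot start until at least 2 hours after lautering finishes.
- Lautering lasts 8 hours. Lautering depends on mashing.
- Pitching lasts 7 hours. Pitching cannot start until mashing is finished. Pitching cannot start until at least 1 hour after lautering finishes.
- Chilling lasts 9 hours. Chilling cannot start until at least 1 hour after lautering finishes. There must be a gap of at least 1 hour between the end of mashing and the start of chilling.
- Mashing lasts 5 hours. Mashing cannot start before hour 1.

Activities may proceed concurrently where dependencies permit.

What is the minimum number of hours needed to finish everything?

Mashing waits on its own release at hour 1, so it starts at hour 1 and finishes at 1 + 5 = hour 6.
Packaging cannot begin until mashing (finishes hour 6). It runs from hour 6 to 6 + 3 = hour 9.
Lautering waits on mashing (finishes hour 6), so it starts at hour 6 and finishes at 6 + 8 = hour 14.
For pitching: mashing (finishes hour 6); lautering (finishes hour 14, plus 1-hour gap → hour 15). Taking the maximum gives a start of hour 15, and it finishes at 15 + 7 = hour 22.
Chilling cannot start until lautering (finishes hour 14, plus 1-hour gap → hour 15); mashing (finishes hour 6, plus 1-hour gap → hour 7). The controlling bound is hour 15, so chilling finishes at 15 + 9 = hour 24.
After chilling (finishes hour 24, plus 3-hour gap → hour 27), primary fermentation can start at hour 27 and finishes at hour 29.
Conditioning cannot start until primary fermentation (finishes hour 29); lautering (finishes hour 14, plus 2-hour gap → hour 16). The controlling bound is hour 29, so conditioning finishes at 29 + 3 = hour 32.
All tasks are finished once the last one completes. Finish times: Mashing at 6, Lautering at 14, Chilling at 24, Pitching at 22, Primary fermentation at 29, Conditioning at 32, Packaging at 9. The latest is hour 32.

32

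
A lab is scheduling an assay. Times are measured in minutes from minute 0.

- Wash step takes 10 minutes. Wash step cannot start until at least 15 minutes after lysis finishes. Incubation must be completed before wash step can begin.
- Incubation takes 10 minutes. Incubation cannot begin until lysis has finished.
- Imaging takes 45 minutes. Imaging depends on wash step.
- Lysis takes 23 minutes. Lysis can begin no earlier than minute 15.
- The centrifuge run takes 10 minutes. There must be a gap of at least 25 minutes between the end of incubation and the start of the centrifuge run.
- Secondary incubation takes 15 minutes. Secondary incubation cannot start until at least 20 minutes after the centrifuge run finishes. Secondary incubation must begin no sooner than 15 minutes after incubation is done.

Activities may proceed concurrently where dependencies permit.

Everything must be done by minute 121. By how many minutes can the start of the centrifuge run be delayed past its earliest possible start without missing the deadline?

3

After its own release at minute 15, lysis can start at minute 15 and finishes at minute 38.
Incubation waits on lysis (finishes minute 38), so it starts at minute 38 and finishes at 38 + 10 = minute 48.
The centrifuge run cannot begin until incubation (finishes minute 48, plus 25-minute gap → minute 73). It runs from minute 73 to 73 + 10 = minute 83.

Working backward from the deadline:
Secondary incubation must finish by minute 121; it takes 15 minutes, so it must start by 121 − 15 = minute 106.
The centrifuge run has to be done before secondary incubation (must start by minute 106, minus 20-minute gap → minute 86). That means finishing by minute 86, i.e. starting by 86 − 10 = minute 76.
So the centrifuge run can start as early as minute 73 and as late as minute 76, giving 76 − 73 = 3 minutes of slack.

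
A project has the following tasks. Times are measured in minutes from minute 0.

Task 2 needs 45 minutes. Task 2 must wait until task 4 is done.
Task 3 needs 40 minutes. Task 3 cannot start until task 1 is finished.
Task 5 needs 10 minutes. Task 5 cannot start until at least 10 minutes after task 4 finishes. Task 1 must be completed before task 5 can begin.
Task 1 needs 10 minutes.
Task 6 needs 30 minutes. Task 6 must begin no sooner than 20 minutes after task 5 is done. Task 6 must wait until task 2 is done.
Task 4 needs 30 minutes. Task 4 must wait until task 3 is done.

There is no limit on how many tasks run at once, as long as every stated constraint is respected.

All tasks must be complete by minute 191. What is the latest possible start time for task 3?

Nothing follows task 6; the deadline of minute 191 is its only limit. It must start by 191 − 30 = minute 161.
Task 2 has to be done before task 6 (must start by minute 161). That means finishing by minute 161, i.e. starting by 161 − 45 = minute 116.
Task 5 feeds into task 6 (must start by minute 161, minus 20-minute gap → minute 141); so task 5 must finish by minute 141 and therefore start by minute 131.
Task 4 must finish in time for task 2 (must start by minute 116); task 5 (must start by minute 131, minus 10-minute gap → minute 121). The tightest is minute 116, so task 4 must start by 116 − 30 = minute 86.
Task 3 has to be done before task 4 (must start by minute 86). That means finishing by minute 86, i.e. starting by 86 − 40 = minute 46.

46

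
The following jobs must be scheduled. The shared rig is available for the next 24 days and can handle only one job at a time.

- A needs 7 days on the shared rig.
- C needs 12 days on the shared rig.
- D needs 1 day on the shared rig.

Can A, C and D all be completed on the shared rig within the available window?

Running back to back, the jobs need 7 + 12 + 1 = 20 days on the shared rig.
Since 20 ≤ 24, they fit within the window.

Yes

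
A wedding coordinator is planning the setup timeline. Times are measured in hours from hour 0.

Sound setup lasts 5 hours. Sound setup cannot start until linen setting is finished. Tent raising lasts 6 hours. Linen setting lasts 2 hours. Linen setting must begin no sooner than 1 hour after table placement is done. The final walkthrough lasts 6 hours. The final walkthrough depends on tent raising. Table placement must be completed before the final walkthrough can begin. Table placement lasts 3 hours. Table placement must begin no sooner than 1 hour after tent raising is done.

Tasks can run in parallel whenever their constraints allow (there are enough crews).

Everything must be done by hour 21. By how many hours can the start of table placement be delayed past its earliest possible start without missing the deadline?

Tent raising has no prerequisites, so it starts at hour 0 and finishes at hour 6.
Table placement cannot begin until tent raising (finishes hour 6, plus 1-hour gap → hour 7). It runs from hour 7 to 7 + 3 = hour 10.

Working backward from the deadline:
Sound setup must finish by hour 21; it takes 5 hours, so it must start by 21 − 5 = hour 16.
Linen setting must finish before sound setup (must start by hour 16). With a 2-hour duration, linen setting must start by 16 − 2 = hour 14.
The final walkthrough has no dependents, so it just needs to finish by hour 21. Starting by 21 − 6 = hour 15 achieves that.
Table placement must finish in time for linen setting (must start by hour 14, minus 1-hour gap → hour 13); the final walkthrough (must start by hour 15). The tightest is hour 13, so table placement must start by 13 − 3 = hour 10.
So table placement can start as early as hour 7 and as late as hour 10, giving 10 − 7 = 3 hours of slack.

3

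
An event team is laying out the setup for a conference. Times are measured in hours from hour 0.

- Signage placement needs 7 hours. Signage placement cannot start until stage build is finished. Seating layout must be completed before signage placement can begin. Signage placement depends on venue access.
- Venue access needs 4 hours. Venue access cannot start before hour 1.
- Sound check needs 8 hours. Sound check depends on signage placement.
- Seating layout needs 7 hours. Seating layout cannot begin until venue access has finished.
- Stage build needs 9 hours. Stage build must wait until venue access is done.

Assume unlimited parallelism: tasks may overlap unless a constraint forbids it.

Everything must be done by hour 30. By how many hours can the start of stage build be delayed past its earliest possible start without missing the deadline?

Venue access waits on its own release at hour 1, so it starts at hour 1 and finishes at 1 + 4 = hour 5.
Stage build cannot begin until venue access (finishes hour 5). It runs from hour 5 to 5 + 9 = hour 14.

Working backward from the deadline:
Sound check must finish by hour 30; it takes 8 hours, so it must start by 30 − 8 = hour 22.
Signage placement feeds into sound check (must start by hour 22); so signage placement must finish by hour 22 and therefore start by hour 15.
Since signage placement (must start by hour 15) depends on it, stage build must finish by hour 15. Backing off its 9-hour duration gives a latest start of hour 6.
So stage build can start as early as hour 5 and as late as hour 6, giving 6 − 5 = 1 hour of slack.

1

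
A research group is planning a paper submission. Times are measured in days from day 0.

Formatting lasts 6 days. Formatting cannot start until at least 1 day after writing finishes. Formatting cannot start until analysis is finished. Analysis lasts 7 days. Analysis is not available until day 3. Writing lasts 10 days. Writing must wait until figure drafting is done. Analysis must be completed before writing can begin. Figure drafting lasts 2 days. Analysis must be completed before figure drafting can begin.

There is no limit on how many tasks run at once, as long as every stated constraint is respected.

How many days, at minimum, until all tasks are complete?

Analysis waits on its own release at day 3, so it starts at day 3 and finishes at 3 + 7 = day 10.
After analysis (finishes day 10), figure drafting can start at day 10 and finishes at day 12.
Writing cannot start until figure drafting (finishes day 12); analysis (finishes day 10). The controlling bound is day 12, so writing finishes at 12 + 10 = day 22.
Formatting cannot start until writing (finishes day 22, plus 1-day gap → day 23); analysis (finishes day 10). The controlling bound is day 23, so formatting finishes at 23 + 6 = day 29.
All tasks are finished once the last one completes. Finish times: Analysis at 10, Figure drafting at 12, Writing at 22, Formatting at 29. The latest is day 29.

29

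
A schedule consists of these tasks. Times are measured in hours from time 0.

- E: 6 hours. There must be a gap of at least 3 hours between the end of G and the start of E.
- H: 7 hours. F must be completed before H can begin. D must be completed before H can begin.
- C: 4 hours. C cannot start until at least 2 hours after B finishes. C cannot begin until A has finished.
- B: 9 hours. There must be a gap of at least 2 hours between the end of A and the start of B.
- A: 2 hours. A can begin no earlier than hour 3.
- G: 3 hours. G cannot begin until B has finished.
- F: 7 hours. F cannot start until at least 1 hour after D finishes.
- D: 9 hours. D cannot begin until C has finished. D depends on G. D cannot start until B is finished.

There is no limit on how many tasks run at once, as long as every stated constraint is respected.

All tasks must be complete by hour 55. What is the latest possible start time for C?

Nothing follows H; the deadline of hour 55 is its only limit. It must start by 55 − 7 = hour 48.
F feeds into H (must start by hour 48); so F must finish by hour 48 and therefore start by hour 41.
D has several dependents: F (must start by hour 41, minus 1-hour gap → hour 40); H (must start by hour 48). The earliest of those limits is hour 40, so D must start by 40 − 9 = hour 31.
C must finish before D (must start by hour 31). With a 4-hour duration, C must start by 31 − 4 = hour 27.

27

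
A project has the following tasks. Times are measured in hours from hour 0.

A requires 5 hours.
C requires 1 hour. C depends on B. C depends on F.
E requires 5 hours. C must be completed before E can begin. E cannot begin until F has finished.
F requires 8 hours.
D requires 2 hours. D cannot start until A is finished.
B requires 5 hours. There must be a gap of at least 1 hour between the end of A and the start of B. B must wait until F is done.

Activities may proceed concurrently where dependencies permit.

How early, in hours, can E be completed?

19

F has no prerequisites, so it starts at hour 0 and finishes at hour 8.
Nothing blocks A, so it runs from hour 0 to hour 5.
B cannot start until A (finishes hour 5, plus 1-hour gap → hour 6); F (finishes hour 8). The controlling bound is hour 8, so B finishes at 8 + 5 = hour 13.
C cannot start until B (finishes hour 13); F (finishes hour 8). The controlling bound is hour 13, so C finishes at 13 + 1 = hour 14.
E has to wait for C (finishes hour 14); F (finishes hour 8). The latest of these is hour 14, so E runs hour 14 to 14 + 5 = hour 19.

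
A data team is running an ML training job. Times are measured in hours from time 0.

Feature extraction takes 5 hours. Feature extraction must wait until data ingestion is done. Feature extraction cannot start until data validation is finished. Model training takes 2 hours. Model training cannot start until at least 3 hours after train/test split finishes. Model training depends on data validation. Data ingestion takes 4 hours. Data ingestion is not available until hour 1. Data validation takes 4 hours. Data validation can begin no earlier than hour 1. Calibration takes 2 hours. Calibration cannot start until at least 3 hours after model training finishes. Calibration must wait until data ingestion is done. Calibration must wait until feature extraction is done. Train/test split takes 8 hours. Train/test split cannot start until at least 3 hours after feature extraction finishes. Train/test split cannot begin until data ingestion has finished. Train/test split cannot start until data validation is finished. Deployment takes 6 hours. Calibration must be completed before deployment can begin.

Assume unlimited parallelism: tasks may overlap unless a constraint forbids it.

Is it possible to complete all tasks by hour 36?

After its own release at hour 1, data validation can start at hour 1 and finishes at hour 5.
Data ingestion waits on its own release at hour 1, so it starts at hour 1 and finishes at 1 + 4 = hour 5.
Feature extraction cannot start until data ingestion (finishes hour 5); data validation (finishes hour 5). The controlling bound is hour 5, so feature extraction finishes at 5 + 5 = hour 10.
Train/test split has to wait for feature extraction (finishes hour 10, plus 3-hour gap → hour 13); data ingestion (finishes hour 5); data validation (finishes hour 5). The latest of these is hour 13, so train/test split runs hour 13 to 13 + 8 = hour 21.
For model training: train/test split (finishes hour 21, plus 3-hour gap → hour 24); data validation (finishes hour 5). Taking the maximum gives a start of hour 24, and it finishes at 24 + 2 = hour 26.
Calibration needs all of model training (finishes hour 26, plus 3-hour gap → hour 29); data ingestion (finishes hour 5); feature extraction (finishes hour 10). That puts its earliest start at hour 29; it finishes at 29 + 2 = hour 31.
Deployment waits on calibration (finishes hour 31), so it starts at hour 31 and finishes at 31 + 6 = hour 37.
The earliest everything can be done is hour 37, which is after the deadline of 36, so it is not possible.

No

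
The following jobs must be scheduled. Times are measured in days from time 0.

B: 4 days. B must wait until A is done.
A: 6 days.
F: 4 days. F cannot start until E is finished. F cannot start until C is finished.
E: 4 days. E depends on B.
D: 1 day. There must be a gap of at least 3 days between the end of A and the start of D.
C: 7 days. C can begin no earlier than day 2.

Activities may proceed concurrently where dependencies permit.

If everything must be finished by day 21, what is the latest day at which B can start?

9

F has no dependents, so it just needs to finish by day 21. Starting by 21 − 4 = day 17 achieves that.
E feeds into F (must start by day 17); so E must finish by day 17 and therefore start by day 13.
B must finish before E (must start by day 13). With a 4-day duration, B must start by 13 − 4 = day 9.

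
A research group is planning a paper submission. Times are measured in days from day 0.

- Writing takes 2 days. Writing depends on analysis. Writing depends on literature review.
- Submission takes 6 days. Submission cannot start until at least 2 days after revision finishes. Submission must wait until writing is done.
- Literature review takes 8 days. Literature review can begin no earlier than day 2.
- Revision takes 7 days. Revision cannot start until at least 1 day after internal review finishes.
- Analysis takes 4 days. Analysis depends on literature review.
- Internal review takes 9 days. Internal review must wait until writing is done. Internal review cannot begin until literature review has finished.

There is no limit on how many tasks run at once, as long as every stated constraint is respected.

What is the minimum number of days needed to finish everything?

41

After its own release at day 2, literature review can start at day 2 and finishes at day 10.
Analysis cannot begin until literature review (finishes day 10). It runs from day 10 to 10 + 4 = day 14.
Writing needs all of analysis (finishes day 14); literature review (finishes day 10). That puts its earliest start at day 14; it finishes at 14 + 2 = day 16.
For internal review: writing (finishes day 16); literature review (finishes day 10). Taking the maximum gives a start of day 16, and it finishes at 16 + 9 = day 25.
After internal review (finishes day 25, plus 1-day gap → day 26), revision can start at day 26 and finishes at day 33.
Submission cannot start until revision (finishes day 33, plus 2-day gap → day 35); writing (finishes day 16). The controlling bound is day 35, so submission finishes at 35 + 6 = day 41.
All tasks are finished once the last one completes. Finish times: Literature review at 10, Analysis at 14, Writing at 16, Internal review at 25, Revision at 33, Submission at 41. The latest is day 41.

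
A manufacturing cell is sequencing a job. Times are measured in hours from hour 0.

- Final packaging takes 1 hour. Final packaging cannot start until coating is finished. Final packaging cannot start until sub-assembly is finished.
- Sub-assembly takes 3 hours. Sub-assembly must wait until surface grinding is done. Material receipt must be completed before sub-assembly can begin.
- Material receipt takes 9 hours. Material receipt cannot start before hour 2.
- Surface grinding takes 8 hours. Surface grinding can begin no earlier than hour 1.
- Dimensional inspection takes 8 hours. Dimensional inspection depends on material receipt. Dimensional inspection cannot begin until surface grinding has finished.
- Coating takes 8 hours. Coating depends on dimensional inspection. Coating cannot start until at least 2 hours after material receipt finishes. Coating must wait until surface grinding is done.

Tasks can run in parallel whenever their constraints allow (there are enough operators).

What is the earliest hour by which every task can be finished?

After its own release at hour 1, surface grinding can start at hour 1 and finishes at hour 9.
After its own release at hour 2, material receipt can start at hour 2 and finishes at hour 11.
Sub-assembly cannot start until surface grinding (finishes hour 9); material receipt (finishes hour 11). The controlling bound is hour 11, so sub-assembly finishes at 11 + 3 = hour 14.
For dimensional inspection: material receipt (finishes hour 11); surface grinding (finishes hour 9). Taking the maximum gives a start of hour 11, and it finishes at 11 + 8 = hour 19.
Coating needs all of dimensional inspection (finishes hour 19); material receipt (finishes hour 11, plus 2-hour gap → hour 13); surface grinding (finishes hour 9). That puts its earliest start at hour 19; it finishes at 19 + 8 = hour 27.
For final packaging: coating (finishes hour 27); sub-assembly (finishes hour 14). Taking the maximum gives a start of hour 27, and it finishes at 27 + 1 = hour 28.
All tasks are finished once the last one completes. Finish times: Material receipt at 11, Surface grinding at 9, Dimensional inspection at 19, Coating at 27, Sub-assembly at 14, Final packaging at 28. The latest is hour 28.

28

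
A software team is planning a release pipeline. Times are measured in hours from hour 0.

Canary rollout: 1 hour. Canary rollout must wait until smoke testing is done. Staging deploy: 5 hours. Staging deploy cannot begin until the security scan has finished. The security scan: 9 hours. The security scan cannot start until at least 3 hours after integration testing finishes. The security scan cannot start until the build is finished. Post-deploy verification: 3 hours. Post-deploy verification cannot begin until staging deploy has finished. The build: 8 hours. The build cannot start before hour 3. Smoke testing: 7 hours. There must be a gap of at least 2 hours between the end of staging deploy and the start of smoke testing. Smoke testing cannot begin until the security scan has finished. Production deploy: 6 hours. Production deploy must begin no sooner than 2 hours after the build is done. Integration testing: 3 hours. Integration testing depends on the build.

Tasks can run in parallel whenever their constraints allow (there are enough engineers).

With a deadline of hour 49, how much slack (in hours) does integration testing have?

The build waits on its own release at hour 3, so it starts at hour 3 and finishes at 3 + 8 = hour 11.
Integration testing waits on the build (finishes hour 11), so it starts at hour 11 and finishes at 11 + 3 = hour 14.

Working backward from the deadline:
Canary rollout must finish by hour 49; it takes 1 hour, so it must start by 49 − 1 = hour 48.
Smoke testing has to be done before canary rollout (must start by hour 48). That means finishing by hour 48, i.e. starting by 48 − 7 = hour 41.
Post-deploy verification must finish by hour 49; it takes 3 hours, so it must start by 49 − 3 = hour 46.
For staging deploy: smoke testing (must start by hour 41, minus 2-hour gap → hour 39); post-deploy verification (must start by hour 46). The most restrictive is hour 39; with a 5-hour duration, staging deploy must start by hour 34.
The security scan has several dependents: staging deploy (must start by hour 34); smoke testing (must start by hour 41). The earliest of those limits is hour 34, so the security scan must start by 34 − 9 = hour 25.
Integration testing feeds into the security scan (must start by hour 25, minus 3-hour gap → hour 22); so integration testing must finish by hour 22 and therefore start by hour 19.
So integration testing can start as early as hour 11 and as late as hour 19, giving 19 − 11 = 8 hours of slack.

8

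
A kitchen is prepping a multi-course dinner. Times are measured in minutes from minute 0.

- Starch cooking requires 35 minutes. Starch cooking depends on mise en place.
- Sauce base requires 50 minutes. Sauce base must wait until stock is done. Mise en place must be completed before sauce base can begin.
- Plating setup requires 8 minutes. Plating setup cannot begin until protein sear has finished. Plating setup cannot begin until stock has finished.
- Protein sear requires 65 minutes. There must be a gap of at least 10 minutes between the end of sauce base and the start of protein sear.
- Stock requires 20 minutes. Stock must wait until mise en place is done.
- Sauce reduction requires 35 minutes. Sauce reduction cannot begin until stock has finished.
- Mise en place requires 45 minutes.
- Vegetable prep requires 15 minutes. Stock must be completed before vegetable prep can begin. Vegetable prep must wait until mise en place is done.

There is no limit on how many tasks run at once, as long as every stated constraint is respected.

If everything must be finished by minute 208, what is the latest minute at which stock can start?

55

Nothing follows plating setup; the deadline of minute 208 is its only limit. It must start by 208 − 8 = minute 200.
Protein sear has to be done before plating setup (must start by minute 200). That means finishing by minute 200, i.e. starting by 200 − 65 = minute 135.
Sauce base must finish before protein sear (must start by minute 135, minus 10-minute gap → minute 125). With a 50-minute duration, sauce base must start by 125 − 50 = minute 75.
Vegetable prep must finish by minute 208; it takes 15 minutes, so it must start by 208 − 15 = minute 193.
Sauce reduction has no dependents, so it just needs to finish by minute 208. Starting by 208 − 35 = minute 173 achieves that.
Stock must finish in time for sauce base (must start by minute 75); vegetable prep (must start by minute 193); sauce reduction (must start by minute 173); plating setup (must start by minute 200). The tightest is minute 75, so stock must start by 75 − 20 = minute 55.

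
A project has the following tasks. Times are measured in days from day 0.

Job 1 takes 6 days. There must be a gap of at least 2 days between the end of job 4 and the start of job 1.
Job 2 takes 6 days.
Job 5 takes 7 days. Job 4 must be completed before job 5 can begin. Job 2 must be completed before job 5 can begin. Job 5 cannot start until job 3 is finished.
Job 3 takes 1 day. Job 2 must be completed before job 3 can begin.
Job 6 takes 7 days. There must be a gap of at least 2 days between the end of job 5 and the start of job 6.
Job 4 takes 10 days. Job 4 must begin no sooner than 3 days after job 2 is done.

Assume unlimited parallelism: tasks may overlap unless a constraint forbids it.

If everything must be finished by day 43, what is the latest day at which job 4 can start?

Job 6 has no dependents, so it just needs to finish by day 43. Starting by 43 − 7 = day 36 achieves that.
Job 5 feeds into job 6 (must start by day 36, minus 2-day gap → day 34); so job 5 must finish by day 34 and therefore start by day 27.
Job 1 must finish by day 43; it takes 6 days, so it must start by 43 − 6 = day 37.
Job 4 has several dependents: job 1 (must start by day 37, minus 2-day gap → day 35); job 5 (must start by day 27). The earliest of those limits is day 27, so job 4 must start by 27 − 10 = day 17.

17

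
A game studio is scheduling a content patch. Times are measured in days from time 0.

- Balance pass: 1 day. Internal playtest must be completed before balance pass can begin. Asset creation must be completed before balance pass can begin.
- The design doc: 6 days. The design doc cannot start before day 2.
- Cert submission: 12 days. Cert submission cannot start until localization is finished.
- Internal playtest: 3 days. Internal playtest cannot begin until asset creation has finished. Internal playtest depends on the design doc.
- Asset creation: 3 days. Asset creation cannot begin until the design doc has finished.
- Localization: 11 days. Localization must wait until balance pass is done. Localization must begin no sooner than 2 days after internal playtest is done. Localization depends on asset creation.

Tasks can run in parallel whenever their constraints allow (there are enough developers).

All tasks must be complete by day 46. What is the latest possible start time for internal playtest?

Nothing follows cert submission; the deadline of day 46 is its only limit. It must start by 46 − 12 = day 34.
Localization has to be done before cert submission (must start by day 34). That means finishing by day 34, i.e. starting by 34 − 11 = day 23.
Balance pass feeds into localization (must start by day 23); so balance pass must finish by day 23 and therefore start by day 22.
Internal playtest feeds balance pass (must start by day 22); localization (must start by day 23, minus 2-day gap → day 21). Taking the minimum, internal playtest must finish by day 21 and start by 21 − 3 = day 18.

18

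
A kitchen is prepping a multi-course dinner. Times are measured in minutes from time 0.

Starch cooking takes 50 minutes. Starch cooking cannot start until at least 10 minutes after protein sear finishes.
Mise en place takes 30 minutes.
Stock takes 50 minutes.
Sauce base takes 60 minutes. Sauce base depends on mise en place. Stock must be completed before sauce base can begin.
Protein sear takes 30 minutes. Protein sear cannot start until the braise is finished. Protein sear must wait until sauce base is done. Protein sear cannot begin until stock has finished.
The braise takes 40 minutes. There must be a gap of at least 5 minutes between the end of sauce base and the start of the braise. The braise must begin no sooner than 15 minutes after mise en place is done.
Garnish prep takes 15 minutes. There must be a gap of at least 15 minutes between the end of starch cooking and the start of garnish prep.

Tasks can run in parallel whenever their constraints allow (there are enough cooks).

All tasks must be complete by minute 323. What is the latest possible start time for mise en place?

68

Garnish prep has no dependents, so it just needs to finish by minute 323. Starting by 323 − 15 = minute 308 achieves that.
Starch cooking has to be done before garnish prep (must start by minute 308, minus 15-minute gap → minute 293). That means finishing by minute 293, i.e. starting by 293 − 50 = minute 243.
Since starch cooking (must start by minute 243, minus 10-minute gap → minute 233) depends on it, protein sear must finish by minute 233. Backing off its 30-minute duration gives a latest start of minute 203.
The braise feeds into protein sear (must start by minute 203); so the braise must finish by minute 203 and therefore start by minute 163.
For sauce base: the braise (must start by minute 163, minus 5-minute gap → minute 158); protein sear (must start by minute 203). The most restrictive is minute 158; with a 60-minute duration, sauce base must start by minute 98.
Mise en place has several dependents: sauce base (must start by minute 98); the braise (must start by minute 163, minus 15-minute gap → minute 148). The earliest of those limits is minute 98, so mise en place must start by 98 − 30 = minute 68.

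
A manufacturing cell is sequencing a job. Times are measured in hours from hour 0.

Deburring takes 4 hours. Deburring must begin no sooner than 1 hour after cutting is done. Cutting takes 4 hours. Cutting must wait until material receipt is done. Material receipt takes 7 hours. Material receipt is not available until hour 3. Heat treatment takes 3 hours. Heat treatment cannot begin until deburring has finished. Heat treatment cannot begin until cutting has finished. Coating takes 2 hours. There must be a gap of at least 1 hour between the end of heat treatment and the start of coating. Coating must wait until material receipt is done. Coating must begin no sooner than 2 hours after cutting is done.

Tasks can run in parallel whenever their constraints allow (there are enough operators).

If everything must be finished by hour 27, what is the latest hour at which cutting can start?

12

Coating must finish by hour 27; it takes 2 hours, so it must start by 27 − 2 = hour 25.
Heat treatment must finish before coating (must start by hour 25, minus 1-hour gap → hour 24). With a 3-hour duration, heat treatment must start by 24 − 3 = hour 21.
Deburring has to be done before heat treatment (must start by hour 21). That means finishing by hour 21, i.e. starting by 21 − 4 = hour 17.
Cutting feeds deburring (must start by hour 17, minus 1-hour gap → hour 16); heat treatment (must start by hour 21); coating (must start by hour 25, minus 2-hour gap → hour 23). Taking the minimum, cutting must finish by hour 16 and start by 16 − 4 = hour 12.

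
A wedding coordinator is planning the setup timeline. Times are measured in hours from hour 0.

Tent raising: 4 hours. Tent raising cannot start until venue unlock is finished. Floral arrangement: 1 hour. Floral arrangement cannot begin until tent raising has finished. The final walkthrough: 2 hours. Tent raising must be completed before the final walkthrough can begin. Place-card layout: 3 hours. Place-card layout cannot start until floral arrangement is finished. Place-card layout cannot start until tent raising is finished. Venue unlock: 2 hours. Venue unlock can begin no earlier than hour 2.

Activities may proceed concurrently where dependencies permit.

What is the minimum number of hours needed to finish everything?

12

After its own release at hour 2, venue unlock can start at hour 2 and finishes at hour 4.
Tent raising cannot begin until venue unlock (finishes hour 4). It runs from hour 4 to 4 + 4 = hour 8.
The final walkthrough cannot begin until tent raising (finishes hour 8). It runs from hour 8 to 8 + 2 = hour 10.
Floral arrangement waits on tent raising (finishes hour 8), so it starts at hour 8 and finishes at 8 + 1 = hour 9.
For place-card layout: floral arrangement (finishes hour 9); tent raising (finishes hour 8). Taking the maximum gives a start of hour 9, and it finishes at 9 + 3 = hour 12.
All tasks are finished once the last one completes. Finish times: Venue unlock at 4, Tent raising at 8, Floral arrangement at 9, Place-card layout at 12, The final walkthrough at 10. The latest is hour 12.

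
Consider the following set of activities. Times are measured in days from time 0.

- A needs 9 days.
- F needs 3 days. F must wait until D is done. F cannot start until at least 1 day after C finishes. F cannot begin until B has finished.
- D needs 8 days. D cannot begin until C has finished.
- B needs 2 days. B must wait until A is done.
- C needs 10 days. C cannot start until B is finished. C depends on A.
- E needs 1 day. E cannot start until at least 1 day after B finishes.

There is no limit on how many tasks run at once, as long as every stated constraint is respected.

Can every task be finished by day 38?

A has no prerequisites, so it starts at day 0 and finishes at day 9.
After A (finishes day 9), B can start at day 9 and finishes at day 11.
E waits on B (finishes day 11, plus 1-day gap → day 12), so it starts at day 12 and finishes at 12 + 1 = day 13.
C has to wait for B (finishes day 11); A (finishes day 9). The latest of these is day 11, so C runs day 11 to 11 + 10 = day 21.
After C (finishes day 21), D can start at day 21 and finishes at day 29.
F needs all of D (finishes day 29); C (finishes day 21, plus 1-day gap → day 22); B (finishes day 11). That puts its earliest start at day 29; it finishes at 29 + 3 = day 32.
Every task is finished by day 32, which is no later than the deadline of 38, so the schedule is feasible.

Yes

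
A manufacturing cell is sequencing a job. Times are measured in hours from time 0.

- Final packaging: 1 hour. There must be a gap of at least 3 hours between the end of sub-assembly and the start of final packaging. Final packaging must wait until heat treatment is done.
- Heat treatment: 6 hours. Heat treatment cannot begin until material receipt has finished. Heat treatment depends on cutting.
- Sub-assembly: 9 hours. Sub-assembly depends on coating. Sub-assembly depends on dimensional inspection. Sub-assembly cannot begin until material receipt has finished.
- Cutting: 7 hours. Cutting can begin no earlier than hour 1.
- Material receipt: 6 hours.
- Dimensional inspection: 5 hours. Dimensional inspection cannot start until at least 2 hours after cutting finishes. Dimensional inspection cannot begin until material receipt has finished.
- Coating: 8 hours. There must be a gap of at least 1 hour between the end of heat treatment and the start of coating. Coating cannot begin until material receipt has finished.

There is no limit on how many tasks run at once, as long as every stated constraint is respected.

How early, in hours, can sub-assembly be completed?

Cutting cannot begin until its own release at hour 1. It runs from hour 1 to 1 + 7 = hour 8.
Material receipt can start immediately at hour 0; it finishes at hour 6.
Dimensional inspection cannot start until cutting (finishes hour 8, plus 2-hour gap → hour 10); material receipt (finishes hour 6). The controlling bound is hour 10, so dimensional inspection finishes at 10 + 5 = hour 15.
Heat treatment has to wait for material receipt (finishes hour 6); cutting (finishes hour 8). The latest of these is hour 8, so heat treatment runs hour 8 to 8 + 6 = hour 14.
For coating: heat treatment (finishes hour 14, plus 1-hour gap → hour 15); material receipt (finishes hour 6). Taking the maximum gives a start of hour 15, and it finishes at 15 + 8 = hour 23.
Sub-assembly cannot start until coating (finishes hour 23); dimensional inspection (finishes hour 15); material receipt (finishes hour 6). The controlling bound is hour 23, so sub-assembly finishes at 23 + 9 = hour 32.

32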